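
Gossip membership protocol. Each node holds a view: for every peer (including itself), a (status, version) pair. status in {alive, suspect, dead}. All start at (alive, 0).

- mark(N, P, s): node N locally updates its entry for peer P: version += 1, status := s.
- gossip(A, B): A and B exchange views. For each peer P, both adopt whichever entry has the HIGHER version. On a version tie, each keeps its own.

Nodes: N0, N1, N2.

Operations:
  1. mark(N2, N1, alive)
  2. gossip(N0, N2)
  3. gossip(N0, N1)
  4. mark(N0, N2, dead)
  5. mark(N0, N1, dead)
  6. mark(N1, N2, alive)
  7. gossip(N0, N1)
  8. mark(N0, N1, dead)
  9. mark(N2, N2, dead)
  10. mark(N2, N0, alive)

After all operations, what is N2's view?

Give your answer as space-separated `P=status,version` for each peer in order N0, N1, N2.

Answer: N0=alive,1 N1=alive,1 N2=dead,1

Derivation:
Op 1: N2 marks N1=alive -> (alive,v1)
Op 2: gossip N0<->N2 -> N0.N0=(alive,v0) N0.N1=(alive,v1) N0.N2=(alive,v0) | N2.N0=(alive,v0) N2.N1=(alive,v1) N2.N2=(alive,v0)
Op 3: gossip N0<->N1 -> N0.N0=(alive,v0) N0.N1=(alive,v1) N0.N2=(alive,v0) | N1.N0=(alive,v0) N1.N1=(alive,v1) N1.N2=(alive,v0)
Op 4: N0 marks N2=dead -> (dead,v1)
Op 5: N0 marks N1=dead -> (dead,v2)
Op 6: N1 marks N2=alive -> (alive,v1)
Op 7: gossip N0<->N1 -> N0.N0=(alive,v0) N0.N1=(dead,v2) N0.N2=(dead,v1) | N1.N0=(alive,v0) N1.N1=(dead,v2) N1.N2=(alive,v1)
Op 8: N0 marks N1=dead -> (dead,v3)
Op 9: N2 marks N2=dead -> (dead,v1)
Op 10: N2 marks N0=alive -> (alive,v1)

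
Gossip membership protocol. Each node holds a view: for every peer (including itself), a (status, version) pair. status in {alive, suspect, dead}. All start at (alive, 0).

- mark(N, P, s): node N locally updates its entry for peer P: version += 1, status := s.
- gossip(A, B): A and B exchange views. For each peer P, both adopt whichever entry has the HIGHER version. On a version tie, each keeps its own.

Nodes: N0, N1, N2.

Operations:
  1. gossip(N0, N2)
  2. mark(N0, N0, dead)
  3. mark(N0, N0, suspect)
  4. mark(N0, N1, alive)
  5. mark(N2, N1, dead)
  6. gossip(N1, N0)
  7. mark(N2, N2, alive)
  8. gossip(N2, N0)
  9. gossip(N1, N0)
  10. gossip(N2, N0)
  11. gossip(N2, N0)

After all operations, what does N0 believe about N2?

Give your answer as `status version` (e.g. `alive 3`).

Answer: alive 1

Derivation:
Op 1: gossip N0<->N2 -> N0.N0=(alive,v0) N0.N1=(alive,v0) N0.N2=(alive,v0) | N2.N0=(alive,v0) N2.N1=(alive,v0) N2.N2=(alive,v0)
Op 2: N0 marks N0=dead -> (dead,v1)
Op 3: N0 marks N0=suspect -> (suspect,v2)
Op 4: N0 marks N1=alive -> (alive,v1)
Op 5: N2 marks N1=dead -> (dead,v1)
Op 6: gossip N1<->N0 -> N1.N0=(suspect,v2) N1.N1=(alive,v1) N1.N2=(alive,v0) | N0.N0=(suspect,v2) N0.N1=(alive,v1) N0.N2=(alive,v0)
Op 7: N2 marks N2=alive -> (alive,v1)
Op 8: gossip N2<->N0 -> N2.N0=(suspect,v2) N2.N1=(dead,v1) N2.N2=(alive,v1) | N0.N0=(suspect,v2) N0.N1=(alive,v1) N0.N2=(alive,v1)
Op 9: gossip N1<->N0 -> N1.N0=(suspect,v2) N1.N1=(alive,v1) N1.N2=(alive,v1) | N0.N0=(suspect,v2) N0.N1=(alive,v1) N0.N2=(alive,v1)
Op 10: gossip N2<->N0 -> N2.N0=(suspect,v2) N2.N1=(dead,v1) N2.N2=(alive,v1) | N0.N0=(suspect,v2) N0.N1=(alive,v1) N0.N2=(alive,v1)
Op 11: gossip N2<->N0 -> N2.N0=(suspect,v2) N2.N1=(dead,v1) N2.N2=(alive,v1) | N0.N0=(suspect,v2) N0.N1=(alive,v1) N0.N2=(alive,v1)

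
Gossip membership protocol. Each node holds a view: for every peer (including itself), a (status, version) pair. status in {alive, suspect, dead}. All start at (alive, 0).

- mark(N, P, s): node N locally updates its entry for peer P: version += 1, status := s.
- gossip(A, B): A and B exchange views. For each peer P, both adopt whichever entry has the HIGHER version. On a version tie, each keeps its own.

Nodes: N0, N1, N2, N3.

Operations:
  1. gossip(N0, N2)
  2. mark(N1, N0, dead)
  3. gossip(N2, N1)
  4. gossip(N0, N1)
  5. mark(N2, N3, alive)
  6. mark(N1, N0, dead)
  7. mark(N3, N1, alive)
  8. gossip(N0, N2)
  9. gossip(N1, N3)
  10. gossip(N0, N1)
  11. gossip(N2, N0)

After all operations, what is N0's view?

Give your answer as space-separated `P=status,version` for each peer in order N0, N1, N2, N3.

Op 1: gossip N0<->N2 -> N0.N0=(alive,v0) N0.N1=(alive,v0) N0.N2=(alive,v0) N0.N3=(alive,v0) | N2.N0=(alive,v0) N2.N1=(alive,v0) N2.N2=(alive,v0) N2.N3=(alive,v0)
Op 2: N1 marks N0=dead -> (dead,v1)
Op 3: gossip N2<->N1 -> N2.N0=(dead,v1) N2.N1=(alive,v0) N2.N2=(alive,v0) N2.N3=(alive,v0) | N1.N0=(dead,v1) N1.N1=(alive,v0) N1.N2=(alive,v0) N1.N3=(alive,v0)
Op 4: gossip N0<->N1 -> N0.N0=(dead,v1) N0.N1=(alive,v0) N0.N2=(alive,v0) N0.N3=(alive,v0) | N1.N0=(dead,v1) N1.N1=(alive,v0) N1.N2=(alive,v0) N1.N3=(alive,v0)
Op 5: N2 marks N3=alive -> (alive,v1)
Op 6: N1 marks N0=dead -> (dead,v2)
Op 7: N3 marks N1=alive -> (alive,v1)
Op 8: gossip N0<->N2 -> N0.N0=(dead,v1) N0.N1=(alive,v0) N0.N2=(alive,v0) N0.N3=(alive,v1) | N2.N0=(dead,v1) N2.N1=(alive,v0) N2.N2=(alive,v0) N2.N3=(alive,v1)
Op 9: gossip N1<->N3 -> N1.N0=(dead,v2) N1.N1=(alive,v1) N1.N2=(alive,v0) N1.N3=(alive,v0) | N3.N0=(dead,v2) N3.N1=(alive,v1) N3.N2=(alive,v0) N3.N3=(alive,v0)
Op 10: gossip N0<->N1 -> N0.N0=(dead,v2) N0.N1=(alive,v1) N0.N2=(alive,v0) N0.N3=(alive,v1) | N1.N0=(dead,v2) N1.N1=(alive,v1) N1.N2=(alive,v0) N1.N3=(alive,v1)
Op 11: gossip N2<->N0 -> N2.N0=(dead,v2) N2.N1=(alive,v1) N2.N2=(alive,v0) N2.N3=(alive,v1) | N0.N0=(dead,v2) N0.N1=(alive,v1) N0.N2=(alive,v0) N0.N3=(alive,v1)

Answer: N0=dead,2 N1=alive,1 N2=alive,0 N3=alive,1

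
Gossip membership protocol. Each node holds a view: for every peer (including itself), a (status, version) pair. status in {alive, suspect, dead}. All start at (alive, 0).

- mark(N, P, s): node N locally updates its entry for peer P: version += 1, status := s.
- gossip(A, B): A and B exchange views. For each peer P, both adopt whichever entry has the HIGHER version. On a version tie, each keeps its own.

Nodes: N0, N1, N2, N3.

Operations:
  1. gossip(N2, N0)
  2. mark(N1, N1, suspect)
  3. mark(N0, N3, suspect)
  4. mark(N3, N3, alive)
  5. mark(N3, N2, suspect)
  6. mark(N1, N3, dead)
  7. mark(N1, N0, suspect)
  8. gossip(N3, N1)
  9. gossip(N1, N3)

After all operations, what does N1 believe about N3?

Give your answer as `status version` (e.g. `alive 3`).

Answer: dead 1

Derivation:
Op 1: gossip N2<->N0 -> N2.N0=(alive,v0) N2.N1=(alive,v0) N2.N2=(alive,v0) N2.N3=(alive,v0) | N0.N0=(alive,v0) N0.N1=(alive,v0) N0.N2=(alive,v0) N0.N3=(alive,v0)
Op 2: N1 marks N1=suspect -> (suspect,v1)
Op 3: N0 marks N3=suspect -> (suspect,v1)
Op 4: N3 marks N3=alive -> (alive,v1)
Op 5: N3 marks N2=suspect -> (suspect,v1)
Op 6: N1 marks N3=dead -> (dead,v1)
Op 7: N1 marks N0=suspect -> (suspect,v1)
Op 8: gossip N3<->N1 -> N3.N0=(suspect,v1) N3.N1=(suspect,v1) N3.N2=(suspect,v1) N3.N3=(alive,v1) | N1.N0=(suspect,v1) N1.N1=(suspect,v1) N1.N2=(suspect,v1) N1.N3=(dead,v1)
Op 9: gossip N1<->N3 -> N1.N0=(suspect,v1) N1.N1=(suspect,v1) N1.N2=(suspect,v1) N1.N3=(dead,v1) | N3.N0=(suspect,v1) N3.N1=(suspect,v1) N3.N2=(suspect,v1) N3.N3=(alive,v1)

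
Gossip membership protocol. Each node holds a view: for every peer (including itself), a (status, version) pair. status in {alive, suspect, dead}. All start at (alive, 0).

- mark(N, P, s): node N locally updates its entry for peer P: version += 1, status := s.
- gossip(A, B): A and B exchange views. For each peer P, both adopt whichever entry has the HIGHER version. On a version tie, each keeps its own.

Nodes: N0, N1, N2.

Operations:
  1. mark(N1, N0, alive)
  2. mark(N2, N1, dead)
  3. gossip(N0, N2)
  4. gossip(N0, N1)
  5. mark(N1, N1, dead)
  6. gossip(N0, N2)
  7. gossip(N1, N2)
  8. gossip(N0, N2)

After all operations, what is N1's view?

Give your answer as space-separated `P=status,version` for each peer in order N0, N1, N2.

Op 1: N1 marks N0=alive -> (alive,v1)
Op 2: N2 marks N1=dead -> (dead,v1)
Op 3: gossip N0<->N2 -> N0.N0=(alive,v0) N0.N1=(dead,v1) N0.N2=(alive,v0) | N2.N0=(alive,v0) N2.N1=(dead,v1) N2.N2=(alive,v0)
Op 4: gossip N0<->N1 -> N0.N0=(alive,v1) N0.N1=(dead,v1) N0.N2=(alive,v0) | N1.N0=(alive,v1) N1.N1=(dead,v1) N1.N2=(alive,v0)
Op 5: N1 marks N1=dead -> (dead,v2)
Op 6: gossip N0<->N2 -> N0.N0=(alive,v1) N0.N1=(dead,v1) N0.N2=(alive,v0) | N2.N0=(alive,v1) N2.N1=(dead,v1) N2.N2=(alive,v0)
Op 7: gossip N1<->N2 -> N1.N0=(alive,v1) N1.N1=(dead,v2) N1.N2=(alive,v0) | N2.N0=(alive,v1) N2.N1=(dead,v2) N2.N2=(alive,v0)
Op 8: gossip N0<->N2 -> N0.N0=(alive,v1) N0.N1=(dead,v2) N0.N2=(alive,v0) | N2.N0=(alive,v1) N2.N1=(dead,v2) N2.N2=(alive,v0)

Answer: N0=alive,1 N1=dead,2 N2=alive,0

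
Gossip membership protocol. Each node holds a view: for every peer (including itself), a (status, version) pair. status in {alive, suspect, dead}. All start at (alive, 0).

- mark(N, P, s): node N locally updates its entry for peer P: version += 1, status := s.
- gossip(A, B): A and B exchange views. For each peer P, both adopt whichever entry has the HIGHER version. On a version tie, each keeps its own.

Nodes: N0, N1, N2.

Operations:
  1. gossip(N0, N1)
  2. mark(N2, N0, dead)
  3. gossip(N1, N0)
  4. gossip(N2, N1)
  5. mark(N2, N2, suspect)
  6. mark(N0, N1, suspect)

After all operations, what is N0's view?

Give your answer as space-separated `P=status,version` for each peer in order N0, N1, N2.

Answer: N0=alive,0 N1=suspect,1 N2=alive,0

Derivation:
Op 1: gossip N0<->N1 -> N0.N0=(alive,v0) N0.N1=(alive,v0) N0.N2=(alive,v0) | N1.N0=(alive,v0) N1.N1=(alive,v0) N1.N2=(alive,v0)
Op 2: N2 marks N0=dead -> (dead,v1)
Op 3: gossip N1<->N0 -> N1.N0=(alive,v0) N1.N1=(alive,v0) N1.N2=(alive,v0) | N0.N0=(alive,v0) N0.N1=(alive,v0) N0.N2=(alive,v0)
Op 4: gossip N2<->N1 -> N2.N0=(dead,v1) N2.N1=(alive,v0) N2.N2=(alive,v0) | N1.N0=(dead,v1) N1.N1=(alive,v0) N1.N2=(alive,v0)
Op 5: N2 marks N2=suspect -> (suspect,v1)
Op 6: N0 marks N1=suspect -> (suspect,v1)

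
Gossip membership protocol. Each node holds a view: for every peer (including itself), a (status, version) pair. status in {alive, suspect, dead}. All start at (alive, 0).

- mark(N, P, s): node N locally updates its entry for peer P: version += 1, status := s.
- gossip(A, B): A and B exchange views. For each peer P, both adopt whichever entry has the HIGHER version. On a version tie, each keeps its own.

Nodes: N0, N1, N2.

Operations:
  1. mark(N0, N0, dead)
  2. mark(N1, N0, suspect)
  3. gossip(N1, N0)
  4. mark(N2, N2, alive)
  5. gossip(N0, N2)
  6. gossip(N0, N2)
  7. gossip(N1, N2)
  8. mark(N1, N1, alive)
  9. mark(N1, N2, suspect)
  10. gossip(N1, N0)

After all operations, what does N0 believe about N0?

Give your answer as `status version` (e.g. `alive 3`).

Op 1: N0 marks N0=dead -> (dead,v1)
Op 2: N1 marks N0=suspect -> (suspect,v1)
Op 3: gossip N1<->N0 -> N1.N0=(suspect,v1) N1.N1=(alive,v0) N1.N2=(alive,v0) | N0.N0=(dead,v1) N0.N1=(alive,v0) N0.N2=(alive,v0)
Op 4: N2 marks N2=alive -> (alive,v1)
Op 5: gossip N0<->N2 -> N0.N0=(dead,v1) N0.N1=(alive,v0) N0.N2=(alive,v1) | N2.N0=(dead,v1) N2.N1=(alive,v0) N2.N2=(alive,v1)
Op 6: gossip N0<->N2 -> N0.N0=(dead,v1) N0.N1=(alive,v0) N0.N2=(alive,v1) | N2.N0=(dead,v1) N2.N1=(alive,v0) N2.N2=(alive,v1)
Op 7: gossip N1<->N2 -> N1.N0=(suspect,v1) N1.N1=(alive,v0) N1.N2=(alive,v1) | N2.N0=(dead,v1) N2.N1=(alive,v0) N2.N2=(alive,v1)
Op 8: N1 marks N1=alive -> (alive,v1)
Op 9: N1 marks N2=suspect -> (suspect,v2)
Op 10: gossip N1<->N0 -> N1.N0=(suspect,v1) N1.N1=(alive,v1) N1.N2=(suspect,v2) | N0.N0=(dead,v1) N0.N1=(alive,v1) N0.N2=(suspect,v2)

Answer: dead 1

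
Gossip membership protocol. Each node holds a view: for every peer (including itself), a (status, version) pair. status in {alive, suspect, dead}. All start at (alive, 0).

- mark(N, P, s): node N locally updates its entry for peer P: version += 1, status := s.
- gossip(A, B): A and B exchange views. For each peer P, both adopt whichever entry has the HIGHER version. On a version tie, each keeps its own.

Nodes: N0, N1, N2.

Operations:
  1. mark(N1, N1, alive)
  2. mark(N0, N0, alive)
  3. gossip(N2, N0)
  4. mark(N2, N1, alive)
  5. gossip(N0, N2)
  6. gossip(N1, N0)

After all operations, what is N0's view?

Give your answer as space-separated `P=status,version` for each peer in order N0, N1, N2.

Answer: N0=alive,1 N1=alive,1 N2=alive,0

Derivation:
Op 1: N1 marks N1=alive -> (alive,v1)
Op 2: N0 marks N0=alive -> (alive,v1)
Op 3: gossip N2<->N0 -> N2.N0=(alive,v1) N2.N1=(alive,v0) N2.N2=(alive,v0) | N0.N0=(alive,v1) N0.N1=(alive,v0) N0.N2=(alive,v0)
Op 4: N2 marks N1=alive -> (alive,v1)
Op 5: gossip N0<->N2 -> N0.N0=(alive,v1) N0.N1=(alive,v1) N0.N2=(alive,v0) | N2.N0=(alive,v1) N2.N1=(alive,v1) N2.N2=(alive,v0)
Op 6: gossip N1<->N0 -> N1.N0=(alive,v1) N1.N1=(alive,v1) N1.N2=(alive,v0) | N0.N0=(alive,v1) N0.N1=(alive,v1) N0.N2=(alive,v0)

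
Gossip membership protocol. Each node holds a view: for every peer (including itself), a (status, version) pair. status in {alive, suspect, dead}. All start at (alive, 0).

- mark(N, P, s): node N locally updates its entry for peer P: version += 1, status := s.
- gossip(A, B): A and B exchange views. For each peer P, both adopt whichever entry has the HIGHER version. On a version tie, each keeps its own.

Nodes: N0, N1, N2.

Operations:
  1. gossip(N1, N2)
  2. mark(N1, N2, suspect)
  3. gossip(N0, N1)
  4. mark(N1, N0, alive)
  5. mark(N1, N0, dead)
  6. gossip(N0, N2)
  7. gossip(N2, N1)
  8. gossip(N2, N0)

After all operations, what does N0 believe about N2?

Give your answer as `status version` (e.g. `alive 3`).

Op 1: gossip N1<->N2 -> N1.N0=(alive,v0) N1.N1=(alive,v0) N1.N2=(alive,v0) | N2.N0=(alive,v0) N2.N1=(alive,v0) N2.N2=(alive,v0)
Op 2: N1 marks N2=suspect -> (suspect,v1)
Op 3: gossip N0<->N1 -> N0.N0=(alive,v0) N0.N1=(alive,v0) N0.N2=(suspect,v1) | N1.N0=(alive,v0) N1.N1=(alive,v0) N1.N2=(suspect,v1)
Op 4: N1 marks N0=alive -> (alive,v1)
Op 5: N1 marks N0=dead -> (dead,v2)
Op 6: gossip N0<->N2 -> N0.N0=(alive,v0) N0.N1=(alive,v0) N0.N2=(suspect,v1) | N2.N0=(alive,v0) N2.N1=(alive,v0) N2.N2=(suspect,v1)
Op 7: gossip N2<->N1 -> N2.N0=(dead,v2) N2.N1=(alive,v0) N2.N2=(suspect,v1) | N1.N0=(dead,v2) N1.N1=(alive,v0) N1.N2=(suspect,v1)
Op 8: gossip N2<->N0 -> N2.N0=(dead,v2) N2.N1=(alive,v0) N2.N2=(suspect,v1) | N0.N0=(dead,v2) N0.N1=(alive,v0) N0.N2=(suspect,v1)

Answer: suspect 1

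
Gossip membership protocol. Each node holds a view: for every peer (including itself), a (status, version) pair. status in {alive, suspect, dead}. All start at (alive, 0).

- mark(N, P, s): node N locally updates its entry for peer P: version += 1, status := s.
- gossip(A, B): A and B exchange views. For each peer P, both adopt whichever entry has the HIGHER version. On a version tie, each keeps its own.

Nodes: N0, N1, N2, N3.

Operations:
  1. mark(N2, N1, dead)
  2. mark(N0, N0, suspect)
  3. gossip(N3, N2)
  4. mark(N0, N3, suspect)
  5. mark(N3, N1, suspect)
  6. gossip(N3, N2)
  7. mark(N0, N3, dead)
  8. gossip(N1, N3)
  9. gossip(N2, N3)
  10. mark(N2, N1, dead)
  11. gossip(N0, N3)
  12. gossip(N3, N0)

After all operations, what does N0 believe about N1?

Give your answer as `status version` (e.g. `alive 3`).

Answer: suspect 2

Derivation:
Op 1: N2 marks N1=dead -> (dead,v1)
Op 2: N0 marks N0=suspect -> (suspect,v1)
Op 3: gossip N3<->N2 -> N3.N0=(alive,v0) N3.N1=(dead,v1) N3.N2=(alive,v0) N3.N3=(alive,v0) | N2.N0=(alive,v0) N2.N1=(dead,v1) N2.N2=(alive,v0) N2.N3=(alive,v0)
Op 4: N0 marks N3=suspect -> (suspect,v1)
Op 5: N3 marks N1=suspect -> (suspect,v2)
Op 6: gossip N3<->N2 -> N3.N0=(alive,v0) N3.N1=(suspect,v2) N3.N2=(alive,v0) N3.N3=(alive,v0) | N2.N0=(alive,v0) N2.N1=(suspect,v2) N2.N2=(alive,v0) N2.N3=(alive,v0)
Op 7: N0 marks N3=dead -> (dead,v2)
Op 8: gossip N1<->N3 -> N1.N0=(alive,v0) N1.N1=(suspect,v2) N1.N2=(alive,v0) N1.N3=(alive,v0) | N3.N0=(alive,v0) N3.N1=(suspect,v2) N3.N2=(alive,v0) N3.N3=(alive,v0)
Op 9: gossip N2<->N3 -> N2.N0=(alive,v0) N2.N1=(suspect,v2) N2.N2=(alive,v0) N2.N3=(alive,v0) | N3.N0=(alive,v0) N3.N1=(suspect,v2) N3.N2=(alive,v0) N3.N3=(alive,v0)
Op 10: N2 marks N1=dead -> (dead,v3)
Op 11: gossip N0<->N3 -> N0.N0=(suspect,v1) N0.N1=(suspect,v2) N0.N2=(alive,v0) N0.N3=(dead,v2) | N3.N0=(suspect,v1) N3.N1=(suspect,v2) N3.N2=(alive,v0) N3.N3=(dead,v2)
Op 12: gossip N3<->N0 -> N3.N0=(suspect,v1) N3.N1=(suspect,v2) N3.N2=(alive,v0) N3.N3=(dead,v2) | N0.N0=(suspect,v1) N0.N1=(suspect,v2) N0.N2=(alive,v0) N0.N3=(dead,v2)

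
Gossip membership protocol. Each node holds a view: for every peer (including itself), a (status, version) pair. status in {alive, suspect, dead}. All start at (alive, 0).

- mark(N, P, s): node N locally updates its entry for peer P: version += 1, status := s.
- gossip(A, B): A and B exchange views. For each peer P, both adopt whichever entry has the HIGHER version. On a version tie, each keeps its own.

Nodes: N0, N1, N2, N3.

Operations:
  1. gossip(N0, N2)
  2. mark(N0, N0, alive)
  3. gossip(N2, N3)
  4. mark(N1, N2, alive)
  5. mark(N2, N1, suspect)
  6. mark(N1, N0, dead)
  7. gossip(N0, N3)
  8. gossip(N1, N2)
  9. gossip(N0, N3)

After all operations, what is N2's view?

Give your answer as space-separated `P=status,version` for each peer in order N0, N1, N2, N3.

Answer: N0=dead,1 N1=suspect,1 N2=alive,1 N3=alive,0

Derivation:
Op 1: gossip N0<->N2 -> N0.N0=(alive,v0) N0.N1=(alive,v0) N0.N2=(alive,v0) N0.N3=(alive,v0) | N2.N0=(alive,v0) N2.N1=(alive,v0) N2.N2=(alive,v0) N2.N3=(alive,v0)
Op 2: N0 marks N0=alive -> (alive,v1)
Op 3: gossip N2<->N3 -> N2.N0=(alive,v0) N2.N1=(alive,v0) N2.N2=(alive,v0) N2.N3=(alive,v0) | N3.N0=(alive,v0) N3.N1=(alive,v0) N3.N2=(alive,v0) N3.N3=(alive,v0)
Op 4: N1 marks N2=alive -> (alive,v1)
Op 5: N2 marks N1=suspect -> (suspect,v1)
Op 6: N1 marks N0=dead -> (dead,v1)
Op 7: gossip N0<->N3 -> N0.N0=(alive,v1) N0.N1=(alive,v0) N0.N2=(alive,v0) N0.N3=(alive,v0) | N3.N0=(alive,v1) N3.N1=(alive,v0) N3.N2=(alive,v0) N3.N3=(alive,v0)
Op 8: gossip N1<->N2 -> N1.N0=(dead,v1) N1.N1=(suspect,v1) N1.N2=(alive,v1) N1.N3=(alive,v0) | N2.N0=(dead,v1) N2.N1=(suspect,v1) N2.N2=(alive,v1) N2.N3=(alive,v0)
Op 9: gossip N0<->N3 -> N0.N0=(alive,v1) N0.N1=(alive,v0) N0.N2=(alive,v0) N0.N3=(alive,v0) | N3.N0=(alive,v1) N3.N1=(alive,v0) N3.N2=(alive,v0) N3.N3=(alive,v0)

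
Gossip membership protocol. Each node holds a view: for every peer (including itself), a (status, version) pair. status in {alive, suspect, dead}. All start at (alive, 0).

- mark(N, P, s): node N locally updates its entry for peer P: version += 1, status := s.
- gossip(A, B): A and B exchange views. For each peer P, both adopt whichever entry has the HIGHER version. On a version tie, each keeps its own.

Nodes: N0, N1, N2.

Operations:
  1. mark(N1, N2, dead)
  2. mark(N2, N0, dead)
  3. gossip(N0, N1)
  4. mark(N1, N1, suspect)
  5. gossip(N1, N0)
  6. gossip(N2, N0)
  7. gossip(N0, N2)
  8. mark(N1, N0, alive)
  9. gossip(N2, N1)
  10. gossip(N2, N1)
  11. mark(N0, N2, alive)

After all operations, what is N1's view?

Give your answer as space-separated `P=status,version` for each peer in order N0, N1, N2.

Answer: N0=alive,1 N1=suspect,1 N2=dead,1

Derivation:
Op 1: N1 marks N2=dead -> (dead,v1)
Op 2: N2 marks N0=dead -> (dead,v1)
Op 3: gossip N0<->N1 -> N0.N0=(alive,v0) N0.N1=(alive,v0) N0.N2=(dead,v1) | N1.N0=(alive,v0) N1.N1=(alive,v0) N1.N2=(dead,v1)
Op 4: N1 marks N1=suspect -> (suspect,v1)
Op 5: gossip N1<->N0 -> N1.N0=(alive,v0) N1.N1=(suspect,v1) N1.N2=(dead,v1) | N0.N0=(alive,v0) N0.N1=(suspect,v1) N0.N2=(dead,v1)
Op 6: gossip N2<->N0 -> N2.N0=(dead,v1) N2.N1=(suspect,v1) N2.N2=(dead,v1) | N0.N0=(dead,v1) N0.N1=(suspect,v1) N0.N2=(dead,v1)
Op 7: gossip N0<->N2 -> N0.N0=(dead,v1) N0.N1=(suspect,v1) N0.N2=(dead,v1) | N2.N0=(dead,v1) N2.N1=(suspect,v1) N2.N2=(dead,v1)
Op 8: N1 marks N0=alive -> (alive,v1)
Op 9: gossip N2<->N1 -> N2.N0=(dead,v1) N2.N1=(suspect,v1) N2.N2=(dead,v1) | N1.N0=(alive,v1) N1.N1=(suspect,v1) N1.N2=(dead,v1)
Op 10: gossip N2<->N1 -> N2.N0=(dead,v1) N2.N1=(suspect,v1) N2.N2=(dead,v1) | N1.N0=(alive,v1) N1.N1=(suspect,v1) N1.N2=(dead,v1)
Op 11: N0 marks N2=alive -> (alive,v2)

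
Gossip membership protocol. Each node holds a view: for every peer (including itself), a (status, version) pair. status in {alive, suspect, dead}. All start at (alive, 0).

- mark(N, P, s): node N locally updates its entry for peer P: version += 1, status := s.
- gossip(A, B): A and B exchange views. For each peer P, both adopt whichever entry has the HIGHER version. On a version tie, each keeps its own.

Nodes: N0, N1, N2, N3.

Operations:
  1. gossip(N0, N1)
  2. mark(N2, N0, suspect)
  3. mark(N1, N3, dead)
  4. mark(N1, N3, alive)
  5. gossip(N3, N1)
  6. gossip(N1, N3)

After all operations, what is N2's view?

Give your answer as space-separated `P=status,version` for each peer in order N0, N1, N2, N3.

Answer: N0=suspect,1 N1=alive,0 N2=alive,0 N3=alive,0

Derivation:
Op 1: gossip N0<->N1 -> N0.N0=(alive,v0) N0.N1=(alive,v0) N0.N2=(alive,v0) N0.N3=(alive,v0) | N1.N0=(alive,v0) N1.N1=(alive,v0) N1.N2=(alive,v0) N1.N3=(alive,v0)
Op 2: N2 marks N0=suspect -> (suspect,v1)
Op 3: N1 marks N3=dead -> (dead,v1)
Op 4: N1 marks N3=alive -> (alive,v2)
Op 5: gossip N3<->N1 -> N3.N0=(alive,v0) N3.N1=(alive,v0) N3.N2=(alive,v0) N3.N3=(alive,v2) | N1.N0=(alive,v0) N1.N1=(alive,v0) N1.N2=(alive,v0) N1.N3=(alive,v2)
Op 6: gossip N1<->N3 -> N1.N0=(alive,v0) N1.N1=(alive,v0) N1.N2=(alive,v0) N1.N3=(alive,v2) | N3.N0=(alive,v0) N3.N1=(alive,v0) N3.N2=(alive,v0) N3.N3=(alive,v2)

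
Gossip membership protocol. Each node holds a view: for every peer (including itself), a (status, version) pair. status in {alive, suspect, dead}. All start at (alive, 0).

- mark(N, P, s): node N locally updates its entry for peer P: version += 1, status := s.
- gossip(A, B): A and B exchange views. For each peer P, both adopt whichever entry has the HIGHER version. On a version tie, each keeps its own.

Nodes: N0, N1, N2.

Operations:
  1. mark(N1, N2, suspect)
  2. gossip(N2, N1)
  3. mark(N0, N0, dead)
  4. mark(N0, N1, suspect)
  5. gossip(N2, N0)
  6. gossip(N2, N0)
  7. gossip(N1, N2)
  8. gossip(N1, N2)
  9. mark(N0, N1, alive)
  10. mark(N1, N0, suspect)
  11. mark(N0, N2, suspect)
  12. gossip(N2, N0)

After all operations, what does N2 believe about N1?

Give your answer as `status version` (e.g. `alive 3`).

Answer: alive 2

Derivation:
Op 1: N1 marks N2=suspect -> (suspect,v1)
Op 2: gossip N2<->N1 -> N2.N0=(alive,v0) N2.N1=(alive,v0) N2.N2=(suspect,v1) | N1.N0=(alive,v0) N1.N1=(alive,v0) N1.N2=(suspect,v1)
Op 3: N0 marks N0=dead -> (dead,v1)
Op 4: N0 marks N1=suspect -> (suspect,v1)
Op 5: gossip N2<->N0 -> N2.N0=(dead,v1) N2.N1=(suspect,v1) N2.N2=(suspect,v1) | N0.N0=(dead,v1) N0.N1=(suspect,v1) N0.N2=(suspect,v1)
Op 6: gossip N2<->N0 -> N2.N0=(dead,v1) N2.N1=(suspect,v1) N2.N2=(suspect,v1) | N0.N0=(dead,v1) N0.N1=(suspect,v1) N0.N2=(suspect,v1)
Op 7: gossip N1<->N2 -> N1.N0=(dead,v1) N1.N1=(suspect,v1) N1.N2=(suspect,v1) | N2.N0=(dead,v1) N2.N1=(suspect,v1) N2.N2=(suspect,v1)
Op 8: gossip N1<->N2 -> N1.N0=(dead,v1) N1.N1=(suspect,v1) N1.N2=(suspect,v1) | N2.N0=(dead,v1) N2.N1=(suspect,v1) N2.N2=(suspect,v1)
Op 9: N0 marks N1=alive -> (alive,v2)
Op 10: N1 marks N0=suspect -> (suspect,v2)
Op 11: N0 marks N2=suspect -> (suspect,v2)
Op 12: gossip N2<->N0 -> N2.N0=(dead,v1) N2.N1=(alive,v2) N2.N2=(suspect,v2) | N0.N0=(dead,v1) N0.N1=(alive,v2) N0.N2=(suspect,v2)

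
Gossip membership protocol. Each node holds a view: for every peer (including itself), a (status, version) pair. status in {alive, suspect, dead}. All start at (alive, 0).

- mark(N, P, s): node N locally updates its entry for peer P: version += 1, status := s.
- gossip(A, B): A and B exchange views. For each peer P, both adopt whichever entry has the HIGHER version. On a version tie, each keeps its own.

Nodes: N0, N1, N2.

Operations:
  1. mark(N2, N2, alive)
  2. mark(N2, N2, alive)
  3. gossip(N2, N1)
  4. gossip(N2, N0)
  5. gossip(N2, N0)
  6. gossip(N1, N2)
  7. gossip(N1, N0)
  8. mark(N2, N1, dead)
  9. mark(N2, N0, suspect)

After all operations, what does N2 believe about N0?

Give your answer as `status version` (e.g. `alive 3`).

Op 1: N2 marks N2=alive -> (alive,v1)
Op 2: N2 marks N2=alive -> (alive,v2)
Op 3: gossip N2<->N1 -> N2.N0=(alive,v0) N2.N1=(alive,v0) N2.N2=(alive,v2) | N1.N0=(alive,v0) N1.N1=(alive,v0) N1.N2=(alive,v2)
Op 4: gossip N2<->N0 -> N2.N0=(alive,v0) N2.N1=(alive,v0) N2.N2=(alive,v2) | N0.N0=(alive,v0) N0.N1=(alive,v0) N0.N2=(alive,v2)
Op 5: gossip N2<->N0 -> N2.N0=(alive,v0) N2.N1=(alive,v0) N2.N2=(alive,v2) | N0.N0=(alive,v0) N0.N1=(alive,v0) N0.N2=(alive,v2)
Op 6: gossip N1<->N2 -> N1.N0=(alive,v0) N1.N1=(alive,v0) N1.N2=(alive,v2) | N2.N0=(alive,v0) N2.N1=(alive,v0) N2.N2=(alive,v2)
Op 7: gossip N1<->N0 -> N1.N0=(alive,v0) N1.N1=(alive,v0) N1.N2=(alive,v2) | N0.N0=(alive,v0) N0.N1=(alive,v0) N0.N2=(alive,v2)
Op 8: N2 marks N1=dead -> (dead,v1)
Op 9: N2 marks N0=suspect -> (suspect,v1)

Answer: suspect 1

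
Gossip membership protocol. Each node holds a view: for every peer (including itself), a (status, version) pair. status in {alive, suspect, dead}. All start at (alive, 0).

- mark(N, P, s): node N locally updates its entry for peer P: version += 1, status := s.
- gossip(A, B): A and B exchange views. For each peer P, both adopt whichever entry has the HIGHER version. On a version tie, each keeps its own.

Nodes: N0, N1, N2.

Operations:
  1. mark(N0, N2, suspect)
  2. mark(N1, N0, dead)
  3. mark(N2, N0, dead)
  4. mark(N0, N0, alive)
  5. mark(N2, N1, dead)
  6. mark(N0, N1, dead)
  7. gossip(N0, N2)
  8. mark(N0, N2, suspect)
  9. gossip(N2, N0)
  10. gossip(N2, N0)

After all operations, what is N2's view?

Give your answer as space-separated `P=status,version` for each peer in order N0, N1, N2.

Answer: N0=dead,1 N1=dead,1 N2=suspect,2

Derivation:
Op 1: N0 marks N2=suspect -> (suspect,v1)
Op 2: N1 marks N0=dead -> (dead,v1)
Op 3: N2 marks N0=dead -> (dead,v1)
Op 4: N0 marks N0=alive -> (alive,v1)
Op 5: N2 marks N1=dead -> (dead,v1)
Op 6: N0 marks N1=dead -> (dead,v1)
Op 7: gossip N0<->N2 -> N0.N0=(alive,v1) N0.N1=(dead,v1) N0.N2=(suspect,v1) | N2.N0=(dead,v1) N2.N1=(dead,v1) N2.N2=(suspect,v1)
Op 8: N0 marks N2=suspect -> (suspect,v2)
Op 9: gossip N2<->N0 -> N2.N0=(dead,v1) N2.N1=(dead,v1) N2.N2=(suspect,v2) | N0.N0=(alive,v1) N0.N1=(dead,v1) N0.N2=(suspect,v2)
Op 10: gossip N2<->N0 -> N2.N0=(dead,v1) N2.N1=(dead,v1) N2.N2=(suspect,v2) | N0.N0=(alive,v1) N0.N1=(dead,v1) N0.N2=(suspect,v2)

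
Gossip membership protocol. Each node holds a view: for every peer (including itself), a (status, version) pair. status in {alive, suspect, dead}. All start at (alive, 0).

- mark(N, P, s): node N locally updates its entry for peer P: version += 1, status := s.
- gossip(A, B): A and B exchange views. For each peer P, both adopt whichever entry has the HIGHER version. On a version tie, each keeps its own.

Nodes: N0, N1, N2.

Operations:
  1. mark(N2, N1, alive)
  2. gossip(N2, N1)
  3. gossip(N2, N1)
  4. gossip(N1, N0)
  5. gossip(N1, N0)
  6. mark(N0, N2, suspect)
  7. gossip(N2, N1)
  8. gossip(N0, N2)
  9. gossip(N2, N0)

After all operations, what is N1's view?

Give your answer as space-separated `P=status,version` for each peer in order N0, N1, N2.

Answer: N0=alive,0 N1=alive,1 N2=alive,0

Derivation:
Op 1: N2 marks N1=alive -> (alive,v1)
Op 2: gossip N2<->N1 -> N2.N0=(alive,v0) N2.N1=(alive,v1) N2.N2=(alive,v0) | N1.N0=(alive,v0) N1.N1=(alive,v1) N1.N2=(alive,v0)
Op 3: gossip N2<->N1 -> N2.N0=(alive,v0) N2.N1=(alive,v1) N2.N2=(alive,v0) | N1.N0=(alive,v0) N1.N1=(alive,v1) N1.N2=(alive,v0)
Op 4: gossip N1<->N0 -> N1.N0=(alive,v0) N1.N1=(alive,v1) N1.N2=(alive,v0) | N0.N0=(alive,v0) N0.N1=(alive,v1) N0.N2=(alive,v0)
Op 5: gossip N1<->N0 -> N1.N0=(alive,v0) N1.N1=(alive,v1) N1.N2=(alive,v0) | N0.N0=(alive,v0) N0.N1=(alive,v1) N0.N2=(alive,v0)
Op 6: N0 marks N2=suspect -> (suspect,v1)
Op 7: gossip N2<->N1 -> N2.N0=(alive,v0) N2.N1=(alive,v1) N2.N2=(alive,v0) | N1.N0=(alive,v0) N1.N1=(alive,v1) N1.N2=(alive,v0)
Op 8: gossip N0<->N2 -> N0.N0=(alive,v0) N0.N1=(alive,v1) N0.N2=(suspect,v1) | N2.N0=(alive,v0) N2.N1=(alive,v1) N2.N2=(suspect,v1)
Op 9: gossip N2<->N0 -> N2.N0=(alive,v0) N2.N1=(alive,v1) N2.N2=(suspect,v1) | N0.N0=(alive,v0) N0.N1=(alive,v1) N0.N2=(suspect,v1)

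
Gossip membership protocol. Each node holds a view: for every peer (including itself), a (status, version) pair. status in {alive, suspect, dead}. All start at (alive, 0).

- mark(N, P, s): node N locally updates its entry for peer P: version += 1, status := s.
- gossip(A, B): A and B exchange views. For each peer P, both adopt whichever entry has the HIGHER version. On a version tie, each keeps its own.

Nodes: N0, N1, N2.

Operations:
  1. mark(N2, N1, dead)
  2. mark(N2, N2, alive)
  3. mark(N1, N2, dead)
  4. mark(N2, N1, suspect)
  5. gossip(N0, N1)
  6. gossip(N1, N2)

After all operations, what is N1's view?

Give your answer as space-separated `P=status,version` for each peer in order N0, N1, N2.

Op 1: N2 marks N1=dead -> (dead,v1)
Op 2: N2 marks N2=alive -> (alive,v1)
Op 3: N1 marks N2=dead -> (dead,v1)
Op 4: N2 marks N1=suspect -> (suspect,v2)
Op 5: gossip N0<->N1 -> N0.N0=(alive,v0) N0.N1=(alive,v0) N0.N2=(dead,v1) | N1.N0=(alive,v0) N1.N1=(alive,v0) N1.N2=(dead,v1)
Op 6: gossip N1<->N2 -> N1.N0=(alive,v0) N1.N1=(suspect,v2) N1.N2=(dead,v1) | N2.N0=(alive,v0) N2.N1=(suspect,v2) N2.N2=(alive,v1)

Answer: N0=alive,0 N1=suspect,2 N2=dead,1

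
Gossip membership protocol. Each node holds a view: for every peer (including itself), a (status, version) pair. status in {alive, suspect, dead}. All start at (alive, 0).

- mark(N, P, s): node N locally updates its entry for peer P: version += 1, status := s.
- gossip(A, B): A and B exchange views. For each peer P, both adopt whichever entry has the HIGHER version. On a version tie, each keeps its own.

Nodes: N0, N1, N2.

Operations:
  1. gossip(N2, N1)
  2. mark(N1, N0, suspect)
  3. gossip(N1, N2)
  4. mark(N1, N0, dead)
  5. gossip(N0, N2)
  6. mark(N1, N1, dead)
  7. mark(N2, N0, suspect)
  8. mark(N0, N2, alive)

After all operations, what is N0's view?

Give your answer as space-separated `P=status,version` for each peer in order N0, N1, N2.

Op 1: gossip N2<->N1 -> N2.N0=(alive,v0) N2.N1=(alive,v0) N2.N2=(alive,v0) | N1.N0=(alive,v0) N1.N1=(alive,v0) N1.N2=(alive,v0)
Op 2: N1 marks N0=suspect -> (suspect,v1)
Op 3: gossip N1<->N2 -> N1.N0=(suspect,v1) N1.N1=(alive,v0) N1.N2=(alive,v0) | N2.N0=(suspect,v1) N2.N1=(alive,v0) N2.N2=(alive,v0)
Op 4: N1 marks N0=dead -> (dead,v2)
Op 5: gossip N0<->N2 -> N0.N0=(suspect,v1) N0.N1=(alive,v0) N0.N2=(alive,v0) | N2.N0=(suspect,v1) N2.N1=(alive,v0) N2.N2=(alive,v0)
Op 6: N1 marks N1=dead -> (dead,v1)
Op 7: N2 marks N0=suspect -> (suspect,v2)
Op 8: N0 marks N2=alive -> (alive,v1)

Answer: N0=suspect,1 N1=alive,0 N2=alive,1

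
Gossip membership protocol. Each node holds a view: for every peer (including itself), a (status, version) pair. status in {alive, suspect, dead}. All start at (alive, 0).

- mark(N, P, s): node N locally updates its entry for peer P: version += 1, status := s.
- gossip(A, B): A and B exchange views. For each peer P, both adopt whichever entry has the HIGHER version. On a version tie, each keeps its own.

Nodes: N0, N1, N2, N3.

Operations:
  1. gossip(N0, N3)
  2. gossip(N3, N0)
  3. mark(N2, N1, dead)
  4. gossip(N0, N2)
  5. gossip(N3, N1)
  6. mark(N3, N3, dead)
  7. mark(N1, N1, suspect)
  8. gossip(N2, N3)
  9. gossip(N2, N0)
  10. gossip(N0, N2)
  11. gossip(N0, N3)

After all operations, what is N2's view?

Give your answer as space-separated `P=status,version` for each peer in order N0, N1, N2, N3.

Op 1: gossip N0<->N3 -> N0.N0=(alive,v0) N0.N1=(alive,v0) N0.N2=(alive,v0) N0.N3=(alive,v0) | N3.N0=(alive,v0) N3.N1=(alive,v0) N3.N2=(alive,v0) N3.N3=(alive,v0)
Op 2: gossip N3<->N0 -> N3.N0=(alive,v0) N3.N1=(alive,v0) N3.N2=(alive,v0) N3.N3=(alive,v0) | N0.N0=(alive,v0) N0.N1=(alive,v0) N0.N2=(alive,v0) N0.N3=(alive,v0)
Op 3: N2 marks N1=dead -> (dead,v1)
Op 4: gossip N0<->N2 -> N0.N0=(alive,v0) N0.N1=(dead,v1) N0.N2=(alive,v0) N0.N3=(alive,v0) | N2.N0=(alive,v0) N2.N1=(dead,v1) N2.N2=(alive,v0) N2.N3=(alive,v0)
Op 5: gossip N3<->N1 -> N3.N0=(alive,v0) N3.N1=(alive,v0) N3.N2=(alive,v0) N3.N3=(alive,v0) | N1.N0=(alive,v0) N1.N1=(alive,v0) N1.N2=(alive,v0) N1.N3=(alive,v0)
Op 6: N3 marks N3=dead -> (dead,v1)
Op 7: N1 marks N1=suspect -> (suspect,v1)
Op 8: gossip N2<->N3 -> N2.N0=(alive,v0) N2.N1=(dead,v1) N2.N2=(alive,v0) N2.N3=(dead,v1) | N3.N0=(alive,v0) N3.N1=(dead,v1) N3.N2=(alive,v0) N3.N3=(dead,v1)
Op 9: gossip N2<->N0 -> N2.N0=(alive,v0) N2.N1=(dead,v1) N2.N2=(alive,v0) N2.N3=(dead,v1) | N0.N0=(alive,v0) N0.N1=(dead,v1) N0.N2=(alive,v0) N0.N3=(dead,v1)
Op 10: gossip N0<->N2 -> N0.N0=(alive,v0) N0.N1=(dead,v1) N0.N2=(alive,v0) N0.N3=(dead,v1) | N2.N0=(alive,v0) N2.N1=(dead,v1) N2.N2=(alive,v0) N2.N3=(dead,v1)
Op 11: gossip N0<->N3 -> N0.N0=(alive,v0) N0.N1=(dead,v1) N0.N2=(alive,v0) N0.N3=(dead,v1) | N3.N0=(alive,v0) N3.N1=(dead,v1) N3.N2=(alive,v0) N3.N3=(dead,v1)

Answer: N0=alive,0 N1=dead,1 N2=alive,0 N3=dead,1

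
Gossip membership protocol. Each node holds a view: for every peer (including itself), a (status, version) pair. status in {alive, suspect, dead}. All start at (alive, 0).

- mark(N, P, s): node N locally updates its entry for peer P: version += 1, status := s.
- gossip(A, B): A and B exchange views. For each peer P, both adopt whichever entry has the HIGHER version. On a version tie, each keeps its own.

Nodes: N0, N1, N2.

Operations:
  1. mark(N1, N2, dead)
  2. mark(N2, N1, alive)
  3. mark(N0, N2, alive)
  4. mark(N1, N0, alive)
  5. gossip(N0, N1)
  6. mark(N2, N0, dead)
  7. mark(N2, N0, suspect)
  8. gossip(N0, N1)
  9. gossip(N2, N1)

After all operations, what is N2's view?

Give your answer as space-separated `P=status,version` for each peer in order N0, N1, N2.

Op 1: N1 marks N2=dead -> (dead,v1)
Op 2: N2 marks N1=alive -> (alive,v1)
Op 3: N0 marks N2=alive -> (alive,v1)
Op 4: N1 marks N0=alive -> (alive,v1)
Op 5: gossip N0<->N1 -> N0.N0=(alive,v1) N0.N1=(alive,v0) N0.N2=(alive,v1) | N1.N0=(alive,v1) N1.N1=(alive,v0) N1.N2=(dead,v1)
Op 6: N2 marks N0=dead -> (dead,v1)
Op 7: N2 marks N0=suspect -> (suspect,v2)
Op 8: gossip N0<->N1 -> N0.N0=(alive,v1) N0.N1=(alive,v0) N0.N2=(alive,v1) | N1.N0=(alive,v1) N1.N1=(alive,v0) N1.N2=(dead,v1)
Op 9: gossip N2<->N1 -> N2.N0=(suspect,v2) N2.N1=(alive,v1) N2.N2=(dead,v1) | N1.N0=(suspect,v2) N1.N1=(alive,v1) N1.N2=(dead,v1)

Answer: N0=suspect,2 N1=alive,1 N2=dead,1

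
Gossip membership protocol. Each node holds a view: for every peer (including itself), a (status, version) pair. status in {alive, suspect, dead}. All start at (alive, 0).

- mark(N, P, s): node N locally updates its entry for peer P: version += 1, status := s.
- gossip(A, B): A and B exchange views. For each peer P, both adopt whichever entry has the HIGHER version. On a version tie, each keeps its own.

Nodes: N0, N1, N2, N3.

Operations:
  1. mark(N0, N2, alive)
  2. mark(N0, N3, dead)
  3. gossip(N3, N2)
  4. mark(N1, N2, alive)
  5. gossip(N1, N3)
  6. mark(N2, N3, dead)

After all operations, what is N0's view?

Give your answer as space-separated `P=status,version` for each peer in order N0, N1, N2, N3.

Op 1: N0 marks N2=alive -> (alive,v1)
Op 2: N0 marks N3=dead -> (dead,v1)
Op 3: gossip N3<->N2 -> N3.N0=(alive,v0) N3.N1=(alive,v0) N3.N2=(alive,v0) N3.N3=(alive,v0) | N2.N0=(alive,v0) N2.N1=(alive,v0) N2.N2=(alive,v0) N2.N3=(alive,v0)
Op 4: N1 marks N2=alive -> (alive,v1)
Op 5: gossip N1<->N3 -> N1.N0=(alive,v0) N1.N1=(alive,v0) N1.N2=(alive,v1) N1.N3=(alive,v0) | N3.N0=(alive,v0) N3.N1=(alive,v0) N3.N2=(alive,v1) N3.N3=(alive,v0)
Op 6: N2 marks N3=dead -> (dead,v1)

Answer: N0=alive,0 N1=alive,0 N2=alive,1 N3=dead,1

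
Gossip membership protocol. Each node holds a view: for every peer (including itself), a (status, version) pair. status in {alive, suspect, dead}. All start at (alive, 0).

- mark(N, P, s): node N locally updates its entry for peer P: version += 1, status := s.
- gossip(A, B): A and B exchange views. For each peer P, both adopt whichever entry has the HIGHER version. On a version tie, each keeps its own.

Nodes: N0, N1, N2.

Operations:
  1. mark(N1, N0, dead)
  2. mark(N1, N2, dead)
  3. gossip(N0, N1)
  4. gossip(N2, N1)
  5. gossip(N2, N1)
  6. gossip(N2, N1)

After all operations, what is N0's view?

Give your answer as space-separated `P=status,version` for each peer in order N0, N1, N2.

Answer: N0=dead,1 N1=alive,0 N2=dead,1

Derivation:
Op 1: N1 marks N0=dead -> (dead,v1)
Op 2: N1 marks N2=dead -> (dead,v1)
Op 3: gossip N0<->N1 -> N0.N0=(dead,v1) N0.N1=(alive,v0) N0.N2=(dead,v1) | N1.N0=(dead,v1) N1.N1=(alive,v0) N1.N2=(dead,v1)
Op 4: gossip N2<->N1 -> N2.N0=(dead,v1) N2.N1=(alive,v0) N2.N2=(dead,v1) | N1.N0=(dead,v1) N1.N1=(alive,v0) N1.N2=(dead,v1)
Op 5: gossip N2<->N1 -> N2.N0=(dead,v1) N2.N1=(alive,v0) N2.N2=(dead,v1) | N1.N0=(dead,v1) N1.N1=(alive,v0) N1.N2=(dead,v1)
Op 6: gossip N2<->N1 -> N2.N0=(dead,v1) N2.N1=(alive,v0) N2.N2=(dead,v1) | N1.N0=(dead,v1) N1.N1=(alive,v0) N1.N2=(dead,v1)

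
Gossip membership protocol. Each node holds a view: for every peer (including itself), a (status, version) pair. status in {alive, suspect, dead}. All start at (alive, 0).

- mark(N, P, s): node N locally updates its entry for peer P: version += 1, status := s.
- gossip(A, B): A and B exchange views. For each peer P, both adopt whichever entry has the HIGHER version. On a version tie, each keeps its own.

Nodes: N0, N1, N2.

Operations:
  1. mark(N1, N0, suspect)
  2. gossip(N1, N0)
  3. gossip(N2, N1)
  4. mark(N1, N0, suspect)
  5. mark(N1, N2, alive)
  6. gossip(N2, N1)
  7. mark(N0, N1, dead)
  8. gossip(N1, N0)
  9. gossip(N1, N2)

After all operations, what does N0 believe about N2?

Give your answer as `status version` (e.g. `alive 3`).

Op 1: N1 marks N0=suspect -> (suspect,v1)
Op 2: gossip N1<->N0 -> N1.N0=(suspect,v1) N1.N1=(alive,v0) N1.N2=(alive,v0) | N0.N0=(suspect,v1) N0.N1=(alive,v0) N0.N2=(alive,v0)
Op 3: gossip N2<->N1 -> N2.N0=(suspect,v1) N2.N1=(alive,v0) N2.N2=(alive,v0) | N1.N0=(suspect,v1) N1.N1=(alive,v0) N1.N2=(alive,v0)
Op 4: N1 marks N0=suspect -> (suspect,v2)
Op 5: N1 marks N2=alive -> (alive,v1)
Op 6: gossip N2<->N1 -> N2.N0=(suspect,v2) N2.N1=(alive,v0) N2.N2=(alive,v1) | N1.N0=(suspect,v2) N1.N1=(alive,v0) N1.N2=(alive,v1)
Op 7: N0 marks N1=dead -> (dead,v1)
Op 8: gossip N1<->N0 -> N1.N0=(suspect,v2) N1.N1=(dead,v1) N1.N2=(alive,v1) | N0.N0=(suspect,v2) N0.N1=(dead,v1) N0.N2=(alive,v1)
Op 9: gossip N1<->N2 -> N1.N0=(suspect,v2) N1.N1=(dead,v1) N1.N2=(alive,v1) | N2.N0=(suspect,v2) N2.N1=(dead,v1) N2.N2=(alive,v1)

Answer: alive 1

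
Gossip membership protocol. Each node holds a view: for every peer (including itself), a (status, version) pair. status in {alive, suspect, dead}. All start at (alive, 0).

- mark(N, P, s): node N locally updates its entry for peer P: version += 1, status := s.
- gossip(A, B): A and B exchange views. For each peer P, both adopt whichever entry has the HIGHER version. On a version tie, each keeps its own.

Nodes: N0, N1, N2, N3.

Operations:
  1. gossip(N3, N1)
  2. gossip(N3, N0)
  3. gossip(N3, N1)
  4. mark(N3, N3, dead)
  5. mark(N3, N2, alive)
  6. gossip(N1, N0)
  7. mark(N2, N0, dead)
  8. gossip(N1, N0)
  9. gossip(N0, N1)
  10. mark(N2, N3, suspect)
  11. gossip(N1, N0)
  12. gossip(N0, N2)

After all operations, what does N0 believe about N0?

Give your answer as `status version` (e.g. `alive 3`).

Op 1: gossip N3<->N1 -> N3.N0=(alive,v0) N3.N1=(alive,v0) N3.N2=(alive,v0) N3.N3=(alive,v0) | N1.N0=(alive,v0) N1.N1=(alive,v0) N1.N2=(alive,v0) N1.N3=(alive,v0)
Op 2: gossip N3<->N0 -> N3.N0=(alive,v0) N3.N1=(alive,v0) N3.N2=(alive,v0) N3.N3=(alive,v0) | N0.N0=(alive,v0) N0.N1=(alive,v0) N0.N2=(alive,v0) N0.N3=(alive,v0)
Op 3: gossip N3<->N1 -> N3.N0=(alive,v0) N3.N1=(alive,v0) N3.N2=(alive,v0) N3.N3=(alive,v0) | N1.N0=(alive,v0) N1.N1=(alive,v0) N1.N2=(alive,v0) N1.N3=(alive,v0)
Op 4: N3 marks N3=dead -> (dead,v1)
Op 5: N3 marks N2=alive -> (alive,v1)
Op 6: gossip N1<->N0 -> N1.N0=(alive,v0) N1.N1=(alive,v0) N1.N2=(alive,v0) N1.N3=(alive,v0) | N0.N0=(alive,v0) N0.N1=(alive,v0) N0.N2=(alive,v0) N0.N3=(alive,v0)
Op 7: N2 marks N0=dead -> (dead,v1)
Op 8: gossip N1<->N0 -> N1.N0=(alive,v0) N1.N1=(alive,v0) N1.N2=(alive,v0) N1.N3=(alive,v0) | N0.N0=(alive,v0) N0.N1=(alive,v0) N0.N2=(alive,v0) N0.N3=(alive,v0)
Op 9: gossip N0<->N1 -> N0.N0=(alive,v0) N0.N1=(alive,v0) N0.N2=(alive,v0) N0.N3=(alive,v0) | N1.N0=(alive,v0) N1.N1=(alive,v0) N1.N2=(alive,v0) N1.N3=(alive,v0)
Op 10: N2 marks N3=suspect -> (suspect,v1)
Op 11: gossip N1<->N0 -> N1.N0=(alive,v0) N1.N1=(alive,v0) N1.N2=(alive,v0) N1.N3=(alive,v0) | N0.N0=(alive,v0) N0.N1=(alive,v0) N0.N2=(alive,v0) N0.N3=(alive,v0)
Op 12: gossip N0<->N2 -> N0.N0=(dead,v1) N0.N1=(alive,v0) N0.N2=(alive,v0) N0.N3=(suspect,v1) | N2.N0=(dead,v1) N2.N1=(alive,v0) N2.N2=(alive,v0) N2.N3=(suspect,v1)

Answer: dead 1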